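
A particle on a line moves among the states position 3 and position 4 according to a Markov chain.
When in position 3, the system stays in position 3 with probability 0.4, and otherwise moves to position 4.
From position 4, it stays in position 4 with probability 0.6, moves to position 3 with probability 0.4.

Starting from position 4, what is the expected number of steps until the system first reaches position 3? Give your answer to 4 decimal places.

2.5000

Let t(s) be the expected number of steps to first reach position 3 from state s, with t(position 3) = 0. Conditioning on the first step:
t(position 4) = 1 + 0.6·t(position 4)
Solving: t(position 4) = 2.5000.
Expected steps from position 4 to position 3: 2.5000.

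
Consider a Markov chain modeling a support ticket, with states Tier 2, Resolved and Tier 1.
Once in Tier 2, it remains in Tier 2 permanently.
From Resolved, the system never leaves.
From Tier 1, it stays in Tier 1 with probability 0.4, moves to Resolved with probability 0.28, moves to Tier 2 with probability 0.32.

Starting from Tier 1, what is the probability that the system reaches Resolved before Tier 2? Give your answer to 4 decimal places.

0.4667

Let h(s) be the probability of absorption at Resolved starting from transient state s. Then h(Resolved) = 1 and h(Tier 2) = 0. By first-step analysis:
h(Tier 1) = 0.32·0 + 0.28·1 + 0.4·h(Tier 1)
Solving: h(Tier 1) = 0.4667.
Starting from Tier 1, the probability is 0.4667.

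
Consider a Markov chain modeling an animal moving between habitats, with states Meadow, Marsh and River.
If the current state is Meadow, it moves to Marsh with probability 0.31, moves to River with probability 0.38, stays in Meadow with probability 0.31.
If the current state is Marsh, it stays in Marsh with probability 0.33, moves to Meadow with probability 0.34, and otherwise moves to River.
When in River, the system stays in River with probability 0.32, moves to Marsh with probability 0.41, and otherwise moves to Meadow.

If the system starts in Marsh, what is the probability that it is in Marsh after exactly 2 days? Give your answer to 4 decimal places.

Sum over the intermediate state after 1 day:
P = P(Marsh→Meadow)·P(Meadow→Marsh) + P(Marsh→Marsh)·P(Marsh→Marsh) + P(Marsh→River)·P(River→Marsh)
  = 0.34×0.31 + 0.33×0.33 + 0.33×0.41
  = 0.1054 + 0.1089 + 0.1353 = 0.3496

0.3496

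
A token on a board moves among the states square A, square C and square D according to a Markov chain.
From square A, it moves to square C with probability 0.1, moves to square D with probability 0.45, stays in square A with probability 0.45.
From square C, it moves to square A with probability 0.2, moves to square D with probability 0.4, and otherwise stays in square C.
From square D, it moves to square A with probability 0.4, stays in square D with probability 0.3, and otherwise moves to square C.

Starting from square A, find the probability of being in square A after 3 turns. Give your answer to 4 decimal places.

Propagate the distribution vector 3 turns from square A.
After 0 turns: (1.0000, 0.0000, 0.0000)
After 1 turn: (0.4500, 0.1000, 0.4500)
After 2 turns: (0.4025, 0.2200, 0.3775)
After 3 turns: (0.3761, 0.2415, 0.3824)
P(in square A after 3 turns) = 0.3761

0.3761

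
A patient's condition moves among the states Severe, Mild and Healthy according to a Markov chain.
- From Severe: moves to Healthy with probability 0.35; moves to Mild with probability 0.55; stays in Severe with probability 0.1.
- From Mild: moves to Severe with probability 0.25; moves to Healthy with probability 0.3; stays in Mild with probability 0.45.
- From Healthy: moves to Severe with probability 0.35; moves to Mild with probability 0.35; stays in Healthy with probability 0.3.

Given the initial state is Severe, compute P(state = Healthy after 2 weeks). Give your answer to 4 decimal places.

0.3050

Sum over the intermediate state after 1 week:
P = P(Severe→Severe)·P(Severe→Healthy) + P(Severe→Mild)·P(Mild→Healthy) + P(Severe→Healthy)·P(Healthy→Healthy)
  = 0.1×0.35 + 0.55×0.3 + 0.35×0.3
  = 0.0350 + 0.1650 + 0.1050 = 0.3050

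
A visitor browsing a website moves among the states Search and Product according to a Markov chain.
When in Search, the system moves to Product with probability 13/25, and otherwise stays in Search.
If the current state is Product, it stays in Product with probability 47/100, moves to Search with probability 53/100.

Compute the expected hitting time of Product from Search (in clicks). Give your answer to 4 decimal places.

Let t(s) be the expected number of clicks to first reach Product from state s, with t(Product) = 0. Conditioning on the first click:
t(Search) = 1 + 0.48·t(Search)
Solving: t(Search) = 1.9231.
Expected clicks from Search to Product: 1.9231.

1.9231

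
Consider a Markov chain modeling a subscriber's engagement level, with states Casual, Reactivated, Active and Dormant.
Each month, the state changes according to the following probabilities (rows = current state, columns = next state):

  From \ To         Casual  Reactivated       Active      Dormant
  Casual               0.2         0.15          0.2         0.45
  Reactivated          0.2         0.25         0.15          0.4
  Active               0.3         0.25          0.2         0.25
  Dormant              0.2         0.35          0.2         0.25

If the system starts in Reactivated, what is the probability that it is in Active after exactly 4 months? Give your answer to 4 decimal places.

0.1869

Propagate the distribution vector 4 months from Reactivated.
After 0 months: (0.0000, 1.0000, 0.0000, 0.0000)
After 1 month: (0.2000, 0.2500, 0.1500, 0.4000)
After 2 months: (0.2150, 0.2700, 0.1875, 0.3275)
After 3 months: (0.2188, 0.2613, 0.1865, 0.3335)
After 4 months: (0.2187, 0.2615, 0.1869, 0.3329)
P(in Active after 4 months) = 0.1869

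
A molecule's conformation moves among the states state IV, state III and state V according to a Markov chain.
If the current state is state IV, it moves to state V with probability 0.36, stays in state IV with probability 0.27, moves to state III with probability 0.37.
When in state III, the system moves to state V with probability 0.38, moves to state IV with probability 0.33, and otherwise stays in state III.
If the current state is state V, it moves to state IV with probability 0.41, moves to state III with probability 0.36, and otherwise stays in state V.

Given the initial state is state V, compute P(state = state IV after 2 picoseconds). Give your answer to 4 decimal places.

0.3238

Sum over the intermediate state after 1 picosecond:
P = P(state V→state IV)·P(state IV→state IV) + P(state V→state III)·P(state III→state IV) + P(state V→state V)·P(state V→state IV)
  = 0.41×0.27 + 0.36×0.33 + 0.23×0.41
  = 0.1107 + 0.1188 + 0.0943 = 0.3238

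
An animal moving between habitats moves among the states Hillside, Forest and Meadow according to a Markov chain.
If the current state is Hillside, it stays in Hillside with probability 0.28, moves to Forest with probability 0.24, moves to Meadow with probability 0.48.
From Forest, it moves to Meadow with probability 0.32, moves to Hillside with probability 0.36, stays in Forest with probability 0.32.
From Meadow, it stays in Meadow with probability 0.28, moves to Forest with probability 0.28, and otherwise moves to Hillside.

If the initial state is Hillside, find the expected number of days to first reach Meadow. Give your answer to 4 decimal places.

2.2817

Let t(s) be the expected number of days to first reach Meadow from state s, with t(Meadow) = 0. Conditioning on the first day:
t(Hillside) = 1 + 0.28·t(Hillside) + 0.24·t(Forest)
t(Forest) = 1 + 0.36·t(Hillside) + 0.32·t(Forest)
Solving: t(Hillside) = 2.2817, t(Forest) = 2.6786.
Expected days from Hillside to Meadow: 2.2817.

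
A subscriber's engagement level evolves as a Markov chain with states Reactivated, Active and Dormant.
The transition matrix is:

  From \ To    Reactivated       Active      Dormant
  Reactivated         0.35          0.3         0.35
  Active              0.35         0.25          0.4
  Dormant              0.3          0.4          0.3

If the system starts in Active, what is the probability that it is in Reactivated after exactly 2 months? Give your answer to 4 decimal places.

Sum over the intermediate state after 1 month:
P = P(Active→Reactivated)·P(Reactivated→Reactivated) + P(Active→Active)·P(Active→Reactivated) + P(Active→Dormant)·P(Dormant→Reactivated)
  = 0.35×0.35 + 0.25×0.35 + 0.4×0.3
  = 0.1225 + 0.0875 + 0.1200 = 0.3300

0.3300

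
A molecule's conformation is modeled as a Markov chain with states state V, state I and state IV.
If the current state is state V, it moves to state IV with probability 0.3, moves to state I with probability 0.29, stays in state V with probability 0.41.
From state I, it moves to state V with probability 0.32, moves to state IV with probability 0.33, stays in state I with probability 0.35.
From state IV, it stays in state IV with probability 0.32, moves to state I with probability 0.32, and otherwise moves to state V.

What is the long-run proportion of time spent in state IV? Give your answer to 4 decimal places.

Let the stationary distribution be π with π = πP and π_1 + π_2 + π_3 = 1.
π_1 = 0.41·π_1 + 0.32·π_2 + 0.36·π_3
π_2 = 0.29·π_1 + 0.35·π_2 + 0.32·π_3
Solving with the normalization constraint gives π = (0.3655, 0.3186, 0.3159).
So the stationary probability of state IV is 0.3159.

0.3159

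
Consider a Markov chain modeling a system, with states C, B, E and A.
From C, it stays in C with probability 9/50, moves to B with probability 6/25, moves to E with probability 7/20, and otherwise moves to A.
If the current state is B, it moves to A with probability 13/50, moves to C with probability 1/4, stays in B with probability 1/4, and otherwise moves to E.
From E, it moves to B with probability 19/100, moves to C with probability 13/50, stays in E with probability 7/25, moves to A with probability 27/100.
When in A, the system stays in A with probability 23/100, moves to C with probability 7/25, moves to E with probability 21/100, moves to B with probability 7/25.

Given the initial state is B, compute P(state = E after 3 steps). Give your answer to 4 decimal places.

0.2701

Propagate the distribution vector 3 steps from B.
After 0 steps: (0.0000, 1.0000, 0.0000, 0.0000)
After 1 step: (0.2500, 0.2500, 0.2400, 0.2600)
After 2 steps: (0.2427, 0.2409, 0.2693, 0.2471)
After 3 steps: (0.2431, 0.2388, 0.2701, 0.2480)
P(in E after 3 steps) = 0.2701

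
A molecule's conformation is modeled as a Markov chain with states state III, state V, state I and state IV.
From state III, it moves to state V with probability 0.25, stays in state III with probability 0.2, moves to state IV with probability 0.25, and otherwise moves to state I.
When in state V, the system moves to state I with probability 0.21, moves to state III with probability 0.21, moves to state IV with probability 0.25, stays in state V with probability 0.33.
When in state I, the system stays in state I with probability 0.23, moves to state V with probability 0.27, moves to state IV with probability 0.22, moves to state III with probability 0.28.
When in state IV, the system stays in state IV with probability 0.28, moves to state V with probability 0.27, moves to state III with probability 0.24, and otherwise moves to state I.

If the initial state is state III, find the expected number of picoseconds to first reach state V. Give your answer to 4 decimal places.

Let t(s) be the expected number of picoseconds to first reach state V from state s, with t(state V) = 0. Conditioning on the first picosecond:
t(state III) = 1 + 0.2·t(state III) + 0.3·t(state I) + 0.25·t(state IV)
t(state I) = 1 + 0.28·t(state III) + 0.23·t(state I) + 0.22·t(state IV)
t(state IV) = 1 + 0.24·t(state III) + 0.21·t(state I) + 0.28·t(state IV)
Solving: t(state III) = 3.8435, t(state I) = 3.7737, t(state IV) = 3.7707.
Expected picoseconds from state III to state V: 3.8435.

3.8435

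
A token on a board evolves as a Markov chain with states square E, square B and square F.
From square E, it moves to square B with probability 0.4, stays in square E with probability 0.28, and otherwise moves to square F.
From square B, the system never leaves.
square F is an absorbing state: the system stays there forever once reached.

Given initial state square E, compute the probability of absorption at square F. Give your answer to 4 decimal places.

Let h(s) be the probability of absorption at square F starting from transient state s. Then h(square F) = 1 and h(square B) = 0. By first-step analysis:
h(square E) = 0.28·h(square E) + 0.4·0 + 0.32·1
Solving: h(square E) = 0.4444.
Starting from square E, the probability is 0.4444.

0.4444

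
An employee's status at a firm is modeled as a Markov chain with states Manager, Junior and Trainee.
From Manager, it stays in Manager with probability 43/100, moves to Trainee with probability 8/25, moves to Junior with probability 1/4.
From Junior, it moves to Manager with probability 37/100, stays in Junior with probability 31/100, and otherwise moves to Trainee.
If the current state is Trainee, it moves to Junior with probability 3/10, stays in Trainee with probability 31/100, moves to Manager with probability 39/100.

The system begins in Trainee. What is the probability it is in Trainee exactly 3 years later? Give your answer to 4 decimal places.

0.3168

Propagate the distribution vector 3 years from Trainee.
After 0 years: (0.0000, 0.0000, 1.0000)
After 1 year: (0.3900, 0.3000, 0.3100)
After 2 years: (0.3996, 0.2835, 0.3169)
After 3 years: (0.4003, 0.2829, 0.3168)
P(in Trainee after 3 years) = 0.3168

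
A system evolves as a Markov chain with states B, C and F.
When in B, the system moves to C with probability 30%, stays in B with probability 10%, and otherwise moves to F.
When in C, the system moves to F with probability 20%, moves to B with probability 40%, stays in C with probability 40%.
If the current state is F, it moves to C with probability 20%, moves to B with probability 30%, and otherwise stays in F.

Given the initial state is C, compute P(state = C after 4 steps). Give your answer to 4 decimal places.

Propagate the distribution vector 4 steps from C.
After 0 steps: (0.0000, 1.0000, 0.0000)
After 1 step: (0.4000, 0.4000, 0.2000)
After 2 steps: (0.2600, 0.3200, 0.4200)
After 3 steps: (0.2800, 0.2900, 0.4300)
After 4 steps: (0.2730, 0.2860, 0.4410)
P(in C after 4 steps) = 0.2860

0.2860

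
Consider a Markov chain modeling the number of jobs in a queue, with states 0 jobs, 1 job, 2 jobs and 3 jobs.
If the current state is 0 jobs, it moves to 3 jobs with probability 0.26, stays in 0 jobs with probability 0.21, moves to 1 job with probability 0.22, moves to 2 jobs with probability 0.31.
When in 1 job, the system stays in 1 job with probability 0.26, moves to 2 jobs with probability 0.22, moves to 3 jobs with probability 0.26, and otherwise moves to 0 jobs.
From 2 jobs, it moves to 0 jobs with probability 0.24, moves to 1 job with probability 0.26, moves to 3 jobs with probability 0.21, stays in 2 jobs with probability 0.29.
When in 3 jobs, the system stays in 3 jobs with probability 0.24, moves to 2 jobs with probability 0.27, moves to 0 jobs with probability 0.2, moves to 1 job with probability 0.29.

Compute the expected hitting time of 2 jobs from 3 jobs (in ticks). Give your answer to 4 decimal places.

3.7680

Let t(s) be the expected number of ticks to first reach 2 jobs from state s, with t(2 jobs) = 0. Conditioning on the first tick:
t(0 jobs) = 1 + 0.21·t(0 jobs) + 0.22·t(1 job) + 0.26·t(3 jobs)
t(1 job) = 1 + 0.26·t(0 jobs) + 0.26·t(1 job) + 0.26·t(3 jobs)
t(3 jobs) = 1 + 0.2·t(0 jobs) + 0.29·t(1 job) + 0.24·t(3 jobs)
Solving: t(0 jobs) = 3.6035, t(1 job) = 3.9414, t(3 jobs) = 3.7680.
Expected ticks from 3 jobs to 2 jobs: 3.7680.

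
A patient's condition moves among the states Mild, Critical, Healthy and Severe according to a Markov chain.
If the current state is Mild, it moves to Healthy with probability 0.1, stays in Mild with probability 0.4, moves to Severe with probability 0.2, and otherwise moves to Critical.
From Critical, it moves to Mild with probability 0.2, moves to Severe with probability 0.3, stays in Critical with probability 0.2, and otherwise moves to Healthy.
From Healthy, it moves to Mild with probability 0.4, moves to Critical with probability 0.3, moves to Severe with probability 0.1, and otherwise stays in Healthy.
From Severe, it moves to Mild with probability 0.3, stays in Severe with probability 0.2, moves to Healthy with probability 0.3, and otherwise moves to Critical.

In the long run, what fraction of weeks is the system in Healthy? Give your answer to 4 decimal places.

0.2130

Let the stationary distribution be π with π = πP and π_1 + π_2 + π_3 + π_4 = 1.
π_1 = 0.4·π_1 + 0.2·π_2 + 0.4·π_3 + 0.3·π_4
π_2 = 0.3·π_1 + 0.2·π_2 + 0.3·π_3 + 0.2·π_4
π_3 = 0.1·π_1 + 0.3·π_2 + 0.2·π_3 + 0.3·π_4
Solving with the normalization constraint gives π = (0.3288, 0.2542, 0.2130, 0.2041).
So the stationary probability of Healthy is 0.2130.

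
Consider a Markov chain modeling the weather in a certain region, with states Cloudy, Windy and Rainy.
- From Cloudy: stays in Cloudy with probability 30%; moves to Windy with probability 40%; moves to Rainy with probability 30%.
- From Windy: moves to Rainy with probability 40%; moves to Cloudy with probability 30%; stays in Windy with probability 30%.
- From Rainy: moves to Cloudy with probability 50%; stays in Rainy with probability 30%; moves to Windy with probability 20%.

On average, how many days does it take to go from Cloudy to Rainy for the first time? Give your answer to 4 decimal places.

Let t(s) be the expected number of days to first reach Rainy from state s, with t(Rainy) = 0. Conditioning on the first day:
t(Cloudy) = 1 + 0.3·t(Cloudy) + 0.4·t(Windy)
t(Windy) = 1 + 0.3·t(Cloudy) + 0.3·t(Windy)
Solving: t(Cloudy) = 2.9730, t(Windy) = 2.7027.
Expected days from Cloudy to Rainy: 2.9730.

2.9730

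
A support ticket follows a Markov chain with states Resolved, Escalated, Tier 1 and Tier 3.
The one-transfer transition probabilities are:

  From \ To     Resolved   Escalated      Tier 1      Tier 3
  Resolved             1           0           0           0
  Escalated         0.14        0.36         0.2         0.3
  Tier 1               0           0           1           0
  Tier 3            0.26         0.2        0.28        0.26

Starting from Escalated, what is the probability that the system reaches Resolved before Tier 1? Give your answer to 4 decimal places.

0.4391

Let h(s) be the probability of absorption at Resolved starting from transient state s. Then h(Resolved) = 1 and h(Tier 1) = 0. By first-step analysis:
h(Escalated) = 0.14·1 + 0.36·h(Escalated) + 0.2·0 + 0.3·h(Tier 3)
h(Tier 3) = 0.26·1 + 0.2·h(Escalated) + 0.28·0 + 0.26·h(Tier 3)
Solving: h(Escalated) = 0.4391, h(Tier 3) = 0.4700.
Starting from Escalated, the probability is 0.4391.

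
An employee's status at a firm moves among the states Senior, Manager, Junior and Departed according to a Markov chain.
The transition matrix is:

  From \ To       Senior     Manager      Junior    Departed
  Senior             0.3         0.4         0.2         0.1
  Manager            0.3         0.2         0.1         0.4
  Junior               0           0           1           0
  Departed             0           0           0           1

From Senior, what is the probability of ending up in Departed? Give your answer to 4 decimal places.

Let h(s) be the probability of absorption at Departed starting from transient state s. Then h(Departed) = 1 and h(Junior) = 0. By first-step analysis:
h(Senior) = 0.3·h(Senior) + 0.4·h(Manager) + 0.2·0 + 0.1·1
h(Manager) = 0.3·h(Senior) + 0.2·h(Manager) + 0.1·0 + 0.4·1
Solving: h(Senior) = 0.5455, h(Manager) = 0.7045.
Starting from Senior, the probability is 0.5455.

0.5455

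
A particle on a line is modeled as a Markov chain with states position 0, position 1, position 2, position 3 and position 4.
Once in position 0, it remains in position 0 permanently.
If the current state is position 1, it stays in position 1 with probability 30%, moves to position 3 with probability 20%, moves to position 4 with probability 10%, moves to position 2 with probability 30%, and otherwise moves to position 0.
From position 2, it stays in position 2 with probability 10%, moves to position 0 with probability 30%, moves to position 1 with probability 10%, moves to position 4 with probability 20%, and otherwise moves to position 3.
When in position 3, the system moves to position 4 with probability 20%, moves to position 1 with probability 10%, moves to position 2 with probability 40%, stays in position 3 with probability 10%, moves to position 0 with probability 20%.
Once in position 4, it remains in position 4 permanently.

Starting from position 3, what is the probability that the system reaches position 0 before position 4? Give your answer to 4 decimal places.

Let h(s) be the probability of absorption at position 0 starting from transient state s. Then h(position 0) = 1 and h(position 4) = 0. By first-step analysis:
h(position 1) = 0.1·1 + 0.3·h(position 1) + 0.3·h(position 2) + 0.2·h(position 3) + 0.1·0
h(position 2) = 0.3·1 + 0.1·h(position 1) + 0.1·h(position 2) + 0.3·h(position 3) + 0.2·0
h(position 3) = 0.2·1 + 0.1·h(position 1) + 0.4·h(position 2) + 0.1·h(position 3) + 0.2·0
Solving: h(position 1) = 0.5416, h(position 2) = 0.5724, h(position 3) = 0.5368.
Starting from position 3, the probability is 0.5368.

0.5368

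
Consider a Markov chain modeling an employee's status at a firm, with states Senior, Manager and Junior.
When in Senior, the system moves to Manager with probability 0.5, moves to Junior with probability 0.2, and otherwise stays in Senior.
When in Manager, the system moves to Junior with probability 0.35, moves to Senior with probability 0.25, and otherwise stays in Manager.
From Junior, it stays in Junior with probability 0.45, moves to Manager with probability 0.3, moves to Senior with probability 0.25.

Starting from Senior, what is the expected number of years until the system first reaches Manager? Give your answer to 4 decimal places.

Let t(s) be the expected number of years to first reach Manager from state s, with t(Manager) = 0. Conditioning on the first year:
t(Senior) = 1 + 0.3·t(Senior) + 0.2·t(Junior)
t(Junior) = 1 + 0.25·t(Senior) + 0.45·t(Junior)
Solving: t(Senior) = 2.2388, t(Junior) = 2.8358.
Expected years from Senior to Manager: 2.2388.

2.2388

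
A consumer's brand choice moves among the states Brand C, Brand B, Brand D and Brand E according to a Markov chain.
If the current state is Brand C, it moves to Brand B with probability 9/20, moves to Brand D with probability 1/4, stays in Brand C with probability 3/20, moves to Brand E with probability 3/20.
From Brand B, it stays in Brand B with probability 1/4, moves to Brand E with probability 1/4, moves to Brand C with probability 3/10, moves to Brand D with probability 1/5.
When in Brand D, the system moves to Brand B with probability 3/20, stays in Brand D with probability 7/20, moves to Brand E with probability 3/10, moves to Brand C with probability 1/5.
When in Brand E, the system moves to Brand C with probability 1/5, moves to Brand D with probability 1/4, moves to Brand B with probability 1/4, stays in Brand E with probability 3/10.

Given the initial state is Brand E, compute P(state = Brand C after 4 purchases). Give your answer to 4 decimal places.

0.2159

Propagate the distribution vector 4 purchases from Brand E.
After 0 purchases: (0.0000, 0.0000, 0.0000, 1.0000)
After 1 purchase: (0.2000, 0.2500, 0.2500, 0.3000)
After 2 purchases: (0.2150, 0.2650, 0.2625, 0.2575)
After 3 purchases: (0.2158, 0.2668, 0.2630, 0.2545)
After 4 purchases: (0.2159, 0.2669, 0.2630, 0.2543)
P(in Brand C after 4 purchases) = 0.2159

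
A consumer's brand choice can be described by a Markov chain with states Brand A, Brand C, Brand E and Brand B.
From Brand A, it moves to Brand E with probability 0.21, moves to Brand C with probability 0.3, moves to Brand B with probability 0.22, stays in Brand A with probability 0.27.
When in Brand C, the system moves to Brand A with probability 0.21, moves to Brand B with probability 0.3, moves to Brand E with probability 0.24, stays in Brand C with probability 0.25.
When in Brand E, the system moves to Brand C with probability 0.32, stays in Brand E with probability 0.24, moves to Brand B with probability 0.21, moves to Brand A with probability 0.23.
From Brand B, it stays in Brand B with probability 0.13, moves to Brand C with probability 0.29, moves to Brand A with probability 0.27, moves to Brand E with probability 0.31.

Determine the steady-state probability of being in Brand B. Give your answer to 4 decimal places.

0.2207

Let the stationary distribution be π with π = πP and π_1 + π_2 + π_3 + π_4 = 1.
π_1 = 0.27·π_1 + 0.21·π_2 + 0.23·π_3 + 0.27·π_4
π_2 = 0.3·π_1 + 0.25·π_2 + 0.32·π_3 + 0.29·π_4
π_3 = 0.21·π_1 + 0.24·π_2 + 0.24·π_3 + 0.31·π_4
Solving with the normalization constraint gives π = (0.2428, 0.2883, 0.2482, 0.2207).
So the stationary probability of Brand B is 0.2207.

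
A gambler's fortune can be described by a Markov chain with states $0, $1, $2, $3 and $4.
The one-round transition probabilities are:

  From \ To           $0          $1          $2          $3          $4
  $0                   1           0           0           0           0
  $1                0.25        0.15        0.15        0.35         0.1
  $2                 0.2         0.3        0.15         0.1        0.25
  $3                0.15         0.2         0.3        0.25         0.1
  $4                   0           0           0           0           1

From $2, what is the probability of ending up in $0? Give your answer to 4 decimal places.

Let h(s) be the probability of absorption at $0 starting from transient state s. Then h($0) = 1 and h($4) = 0. By first-step analysis:
h($1) = 0.25·1 + 0.15·h($1) + 0.15·h($2) + 0.35·h($3) + 0.1·0
h($2) = 0.2·1 + 0.3·h($1) + 0.15·h($2) + 0.1·h($3) + 0.25·0
h($3) = 0.15·1 + 0.2·h($1) + 0.3·h($2) + 0.25·h($3) + 0.1·0
Solving: h($1) = 0.6234, h($2) = 0.5230, h($3) = 0.5754.
Starting from $2, the probability is 0.5230.

0.5230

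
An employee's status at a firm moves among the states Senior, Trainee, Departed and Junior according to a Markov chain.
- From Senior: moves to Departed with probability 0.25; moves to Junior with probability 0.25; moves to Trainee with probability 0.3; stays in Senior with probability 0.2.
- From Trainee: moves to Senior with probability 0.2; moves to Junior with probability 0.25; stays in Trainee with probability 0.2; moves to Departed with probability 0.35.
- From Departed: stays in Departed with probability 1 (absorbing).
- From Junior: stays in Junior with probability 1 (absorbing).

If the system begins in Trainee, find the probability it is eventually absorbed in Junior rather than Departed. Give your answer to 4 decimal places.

0.4310

Let h(s) be the probability of absorption at Junior starting from transient state s. Then h(Junior) = 1 and h(Departed) = 0. By first-step analysis:
h(Senior) = 0.2·h(Senior) + 0.3·h(Trainee) + 0.25·0 + 0.25·1
h(Trainee) = 0.2·h(Senior) + 0.2·h(Trainee) + 0.35·0 + 0.25·1
Solving: h(Senior) = 0.4741, h(Trainee) = 0.4310.
Starting from Trainee, the probability is 0.4310.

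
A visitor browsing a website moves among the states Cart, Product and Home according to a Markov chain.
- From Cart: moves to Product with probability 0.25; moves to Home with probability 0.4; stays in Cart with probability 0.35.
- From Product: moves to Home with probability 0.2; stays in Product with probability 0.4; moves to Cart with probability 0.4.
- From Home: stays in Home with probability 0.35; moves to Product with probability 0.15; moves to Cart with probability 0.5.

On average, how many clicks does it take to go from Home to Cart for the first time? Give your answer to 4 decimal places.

Let t(s) be the expected number of clicks to first reach Cart from state s, with t(Cart) = 0. Conditioning on the first click:
t(Product) = 1 + 0.4·t(Product) + 0.2·t(Home)
t(Home) = 1 + 0.15·t(Product) + 0.35·t(Home)
Solving: t(Product) = 2.3611, t(Home) = 2.0833.
Expected clicks from Home to Cart: 2.0833.

2.0833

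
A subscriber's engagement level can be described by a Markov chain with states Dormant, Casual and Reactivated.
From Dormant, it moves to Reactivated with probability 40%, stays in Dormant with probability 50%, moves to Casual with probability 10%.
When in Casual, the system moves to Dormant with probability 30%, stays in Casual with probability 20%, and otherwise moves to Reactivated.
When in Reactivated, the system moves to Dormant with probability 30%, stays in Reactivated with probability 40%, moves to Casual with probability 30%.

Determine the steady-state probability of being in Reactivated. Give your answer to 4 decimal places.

0.4205

Let the stationary distribution be π with π = πP and π_1 + π_2 + π_3 = 1.
π_1 = 0.5·π_1 + 0.3·π_2 + 0.3·π_3
π_2 = 0.1·π_1 + 0.2·π_2 + 0.3·π_3
Solving with the normalization constraint gives π = (0.3750, 0.2045, 0.4205).
So the stationary probability of Reactivated is 0.4205.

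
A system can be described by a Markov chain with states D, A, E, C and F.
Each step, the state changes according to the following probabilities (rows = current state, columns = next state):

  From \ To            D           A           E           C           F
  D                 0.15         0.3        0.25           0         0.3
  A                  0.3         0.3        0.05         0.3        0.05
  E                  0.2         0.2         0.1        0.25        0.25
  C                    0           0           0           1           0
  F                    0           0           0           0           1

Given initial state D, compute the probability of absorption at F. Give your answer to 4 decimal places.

0.6349

Let h(s) be the probability of absorption at F starting from transient state s. Then h(F) = 1 and h(C) = 0. By first-step analysis:
h(D) = 0.15·h(D) + 0.3·h(A) + 0.25·h(E) + 0.3·1
h(A) = 0.3·h(D) + 0.3·h(A) + 0.05·h(E) + 0.3·0 + 0.05·1
h(E) = 0.2·h(D) + 0.2·h(A) + 0.1·h(E) + 0.25·0 + 0.25·1
Solving: h(D) = 0.6349, h(A) = 0.3795, h(E) = 0.5032.
Starting from D, the probability is 0.6349.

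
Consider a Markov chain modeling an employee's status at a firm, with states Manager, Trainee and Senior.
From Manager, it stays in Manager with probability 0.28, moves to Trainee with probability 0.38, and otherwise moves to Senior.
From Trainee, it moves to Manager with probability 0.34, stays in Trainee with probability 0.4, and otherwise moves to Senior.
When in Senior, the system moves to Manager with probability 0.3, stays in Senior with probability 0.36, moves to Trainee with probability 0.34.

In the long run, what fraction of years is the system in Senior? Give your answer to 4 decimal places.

0.3163

Let the stationary distribution be π with π = πP and π_1 + π_2 + π_3 = 1.
π_1 = 0.28·π_1 + 0.34·π_2 + 0.3·π_3
π_2 = 0.38·π_1 + 0.4·π_2 + 0.34·π_3
Solving with the normalization constraint gives π = (0.3088, 0.3748, 0.3163).
So the stationary probability of Senior is 0.3163.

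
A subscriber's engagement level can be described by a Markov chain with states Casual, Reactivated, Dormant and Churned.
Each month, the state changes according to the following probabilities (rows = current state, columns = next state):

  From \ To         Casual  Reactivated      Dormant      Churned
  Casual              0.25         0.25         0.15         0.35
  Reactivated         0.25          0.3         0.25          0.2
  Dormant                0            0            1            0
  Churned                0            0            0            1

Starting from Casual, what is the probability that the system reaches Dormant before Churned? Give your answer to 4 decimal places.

Let h(s) be the probability of absorption at Dormant starting from transient state s. Then h(Dormant) = 1 and h(Churned) = 0. By first-step analysis:
h(Casual) = 0.25·h(Casual) + 0.25·h(Reactivated) + 0.15·1 + 0.35·0
h(Reactivated) = 0.25·h(Casual) + 0.3·h(Reactivated) + 0.25·1 + 0.2·0
Solving: h(Casual) = 0.3622, h(Reactivated) = 0.4865.
Starting from Casual, the probability is 0.3622.

0.3622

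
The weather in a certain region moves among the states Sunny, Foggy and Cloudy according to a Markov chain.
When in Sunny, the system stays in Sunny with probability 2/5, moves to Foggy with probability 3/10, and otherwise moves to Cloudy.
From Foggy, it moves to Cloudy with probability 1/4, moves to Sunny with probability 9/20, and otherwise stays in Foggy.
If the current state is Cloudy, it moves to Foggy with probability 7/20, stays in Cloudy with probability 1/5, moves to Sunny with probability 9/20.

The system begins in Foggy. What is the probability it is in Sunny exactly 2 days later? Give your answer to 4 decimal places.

0.4275

Sum over the intermediate state after 1 day:
P = P(Foggy→Sunny)·P(Sunny→Sunny) + P(Foggy→Foggy)·P(Foggy→Sunny) + P(Foggy→Cloudy)·P(Cloudy→Sunny)
  = 0.45×0.4 + 0.3×0.45 + 0.25×0.45
  = 0.1800 + 0.1350 + 0.1125 = 0.4275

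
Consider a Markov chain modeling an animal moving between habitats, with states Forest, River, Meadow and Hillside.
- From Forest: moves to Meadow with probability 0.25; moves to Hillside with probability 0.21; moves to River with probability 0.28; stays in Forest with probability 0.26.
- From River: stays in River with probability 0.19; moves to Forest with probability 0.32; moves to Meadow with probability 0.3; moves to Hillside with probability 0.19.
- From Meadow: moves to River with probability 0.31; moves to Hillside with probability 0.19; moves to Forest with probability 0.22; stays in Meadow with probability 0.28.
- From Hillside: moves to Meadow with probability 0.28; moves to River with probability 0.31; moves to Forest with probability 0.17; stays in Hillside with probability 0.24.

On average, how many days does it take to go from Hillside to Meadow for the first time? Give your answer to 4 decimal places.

3.5911

Let t(s) be the expected number of days to first reach Meadow from state s, with t(Meadow) = 0. Conditioning on the first day:
t(Forest) = 1 + 0.26·t(Forest) + 0.28·t(River) + 0.21·t(Hillside)
t(River) = 1 + 0.32·t(Forest) + 0.19·t(River) + 0.19·t(Hillside)
t(Hillside) = 1 + 0.17·t(Forest) + 0.31·t(River) + 0.24·t(Hillside)
Solving: t(Forest) = 3.7110, t(River) = 3.5430, t(Hillside) = 3.5911.
Expected days from Hillside to Meadow: 3.5911.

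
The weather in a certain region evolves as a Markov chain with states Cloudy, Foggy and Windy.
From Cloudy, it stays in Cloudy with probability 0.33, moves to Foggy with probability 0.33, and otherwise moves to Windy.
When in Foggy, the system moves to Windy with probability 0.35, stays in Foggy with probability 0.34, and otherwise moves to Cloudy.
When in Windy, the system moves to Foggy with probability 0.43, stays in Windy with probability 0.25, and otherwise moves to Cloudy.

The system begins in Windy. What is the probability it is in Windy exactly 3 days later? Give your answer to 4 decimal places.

Propagate the distribution vector 3 days from Windy.
After 0 days: (0.0000, 0.0000, 1.0000)
After 1 day: (0.3200, 0.4300, 0.2500)
After 2 days: (0.3189, 0.3593, 0.3218)
After 3 days: (0.3196, 0.3658, 0.3146)
P(in Windy after 3 days) = 0.3146

0.3146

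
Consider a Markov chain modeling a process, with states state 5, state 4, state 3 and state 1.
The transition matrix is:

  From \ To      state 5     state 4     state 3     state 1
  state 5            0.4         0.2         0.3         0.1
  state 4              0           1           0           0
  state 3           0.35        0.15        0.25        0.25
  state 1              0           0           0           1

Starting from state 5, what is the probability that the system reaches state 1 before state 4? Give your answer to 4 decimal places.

0.4348

Let h(s) be the probability of absorption at state 1 starting from transient state s. Then h(state 1) = 1 and h(state 4) = 0. By first-step analysis:
h(state 5) = 0.4·h(state 5) + 0.2·0 + 0.3·h(state 3) + 0.1·1
h(state 3) = 0.35·h(state 5) + 0.15·0 + 0.25·h(state 3) + 0.25·1
Solving: h(state 5) = 0.4348, h(state 3) = 0.5362.
Starting from state 5, the probability is 0.4348.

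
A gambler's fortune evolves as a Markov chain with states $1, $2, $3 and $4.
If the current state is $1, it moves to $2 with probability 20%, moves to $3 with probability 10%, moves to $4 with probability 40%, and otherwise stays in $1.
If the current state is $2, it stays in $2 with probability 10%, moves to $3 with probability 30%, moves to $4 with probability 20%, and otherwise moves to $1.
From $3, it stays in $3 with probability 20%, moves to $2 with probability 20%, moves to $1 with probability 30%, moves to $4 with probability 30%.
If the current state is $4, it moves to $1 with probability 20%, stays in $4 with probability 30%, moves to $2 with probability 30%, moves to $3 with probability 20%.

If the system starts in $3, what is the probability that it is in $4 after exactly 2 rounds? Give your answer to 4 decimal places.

0.3100

Propagate the distribution vector 2 rounds from $3.
After 0 rounds: (0.0000, 0.0000, 1.0000, 0.0000)
After 1 round: (0.3000, 0.2000, 0.2000, 0.3000)
After 2 rounds: (0.2900, 0.2100, 0.1900, 0.3100)
P(in $4 after 2 rounds) = 0.3100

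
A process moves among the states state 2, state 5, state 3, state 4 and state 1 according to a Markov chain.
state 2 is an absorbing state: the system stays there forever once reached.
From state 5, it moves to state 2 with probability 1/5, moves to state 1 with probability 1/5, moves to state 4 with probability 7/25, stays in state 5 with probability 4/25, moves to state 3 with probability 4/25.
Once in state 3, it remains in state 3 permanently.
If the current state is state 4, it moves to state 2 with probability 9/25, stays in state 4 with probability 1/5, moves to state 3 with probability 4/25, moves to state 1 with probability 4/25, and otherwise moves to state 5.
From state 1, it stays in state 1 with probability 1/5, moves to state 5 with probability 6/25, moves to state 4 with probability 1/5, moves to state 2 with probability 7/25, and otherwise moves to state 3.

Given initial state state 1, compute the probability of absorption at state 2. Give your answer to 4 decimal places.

0.7133

Let h(s) be the probability of absorption at state 2 starting from transient state s. Then h(state 2) = 1 and h(state 3) = 0. By first-step analysis:
h(state 5) = 0.2·1 + 0.16·h(state 5) + 0.16·0 + 0.28·h(state 4) + 0.2·h(state 1)
h(state 4) = 0.36·1 + 0.12·h(state 5) + 0.16·0 + 0.2·h(state 4) + 0.16·h(state 1)
h(state 1) = 0.28·1 + 0.24·h(state 5) + 0.08·0 + 0.2·h(state 4) + 0.2·h(state 1)
Solving: h(state 5) = 0.6373, h(state 4) = 0.6883, h(state 1) = 0.7133.
Starting from state 1, the probability is 0.7133.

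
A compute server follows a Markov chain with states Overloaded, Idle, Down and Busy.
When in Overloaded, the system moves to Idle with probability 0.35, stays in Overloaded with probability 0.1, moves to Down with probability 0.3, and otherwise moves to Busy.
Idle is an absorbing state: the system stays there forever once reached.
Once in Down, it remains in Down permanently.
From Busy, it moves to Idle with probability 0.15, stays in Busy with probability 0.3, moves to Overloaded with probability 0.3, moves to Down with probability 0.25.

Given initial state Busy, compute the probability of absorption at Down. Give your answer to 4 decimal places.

0.5676

Let h(s) be the probability of absorption at Down starting from transient state s. Then h(Down) = 1 and h(Idle) = 0. By first-step analysis:
h(Overloaded) = 0.1·h(Overloaded) + 0.35·0 + 0.3·1 + 0.25·h(Busy)
h(Busy) = 0.3·h(Overloaded) + 0.15·0 + 0.25·1 + 0.3·h(Busy)
Solving: h(Overloaded) = 0.4910, h(Busy) = 0.5676.
Starting from Busy, the probability is 0.5676.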